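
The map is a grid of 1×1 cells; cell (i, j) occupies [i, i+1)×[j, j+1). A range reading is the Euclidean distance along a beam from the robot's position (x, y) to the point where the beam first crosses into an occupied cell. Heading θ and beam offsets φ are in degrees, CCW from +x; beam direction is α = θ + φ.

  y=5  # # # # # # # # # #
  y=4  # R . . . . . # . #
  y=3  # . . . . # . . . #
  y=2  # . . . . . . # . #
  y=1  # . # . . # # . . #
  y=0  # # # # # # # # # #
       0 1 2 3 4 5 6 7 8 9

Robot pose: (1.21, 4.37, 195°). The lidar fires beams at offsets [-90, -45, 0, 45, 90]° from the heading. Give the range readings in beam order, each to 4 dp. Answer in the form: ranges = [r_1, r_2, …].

ranges = [0.6522, 0.2425, 0.2174, 0.4200, 3.0523]

beam 1: φ=-90°, α=105°
  dir = (cos 105°, sin 105°) = (-0.2588, 0.9659); from cell (1,4)
  next x-line at t=0.8114, next y-line at t=0.6522; Δt_x=3.8637, Δt_y=1.0353
    y: enter (1,5) at t=0.6522 ← occupied
  → r_1 = 0.6522
beam 2: φ=-45°, α=150°
  dir = (cos 150°, sin 150°) = (-0.8660, 0.5000); from cell (1,4)
  next x-line at t=0.2425, next y-line at t=1.2600; Δt_x=1.1547, Δt_y=2.0000
    x: enter (0,4) at t=0.2425 ← occupied
  → r_2 = 0.2425
beam 3: φ=0°, α=195°
  dir = (cos 195°, sin 195°) = (-0.9659, -0.2588); from cell (1,4)
  next x-line at t=0.2174, next y-line at t=1.4296; Δt_x=1.0353, Δt_y=3.8637
    x: enter (0,4) at t=0.2174 ← occupied
  → r_3 = 0.2174
beam 4: φ=45°, α=240°
  dir = (cos 240°, sin 240°) = (-0.5000, -0.8660); from cell (1,4)
  next x-line at t=0.4200, next y-line at t=0.4272; Δt_x=2.0000, Δt_y=1.1547
    x: enter (0,4) at t=0.4200 ← occupied
  → r_4 = 0.4200
beam 5: φ=90°, α=285°
  dir = (cos 285°, sin 285°) = (0.2588, -0.9659); from cell (1,4)
  next x-line at t=3.0523, next y-line at t=0.3831; Δt_x=3.8637, Δt_y=1.0353
    y: enter (1,3) at t=0.3831
    y: enter (1,2) at t=1.4183
    y: enter (1,1) at t=2.4536
    x: enter (2,1) at t=3.0523 ← occupied
  → r_5 = 3.0523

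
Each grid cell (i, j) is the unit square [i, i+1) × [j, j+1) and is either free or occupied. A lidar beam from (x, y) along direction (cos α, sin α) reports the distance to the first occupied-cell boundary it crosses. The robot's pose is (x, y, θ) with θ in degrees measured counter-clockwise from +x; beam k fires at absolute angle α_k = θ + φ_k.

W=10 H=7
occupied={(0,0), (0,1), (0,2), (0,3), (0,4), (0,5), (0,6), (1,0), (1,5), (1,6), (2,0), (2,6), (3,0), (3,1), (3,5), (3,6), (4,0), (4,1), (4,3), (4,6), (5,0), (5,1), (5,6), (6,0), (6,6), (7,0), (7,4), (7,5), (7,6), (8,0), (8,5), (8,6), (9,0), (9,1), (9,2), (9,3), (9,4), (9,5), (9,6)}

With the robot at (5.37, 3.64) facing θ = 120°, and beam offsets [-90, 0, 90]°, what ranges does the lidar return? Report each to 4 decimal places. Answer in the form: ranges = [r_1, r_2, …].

ranges = [1.8822, 2.7251, 0.4272]

beam 1: φ=-90°, α=30°
  cosα=0.8660 sinα=0.5000 | (5,3) | tMaxX 0.7275 tMaxY 0.7200 | tΔX 1.1547 tΔY 2.0000
    t=0.7200 [y] (5,4)
    t=0.7275 [x] (6,4)
    t=1.8822 [x] (7,4) — stop
  → r_1 = 1.8822
beam 2: φ=0°, α=120°
  cosα=-0.5000 sinα=0.8660 | (5,3) | tMaxX 0.7400 tMaxY 0.4157 | tΔX 2.0000 tΔY 1.1547
    t=0.4157 [y] (5,4)
    t=0.7400 [x] (4,4)
    t=1.5704 [y] (4,5)
    t=2.7251 [y] (4,6) — stop
  → r_2 = 2.7251
beam 3: φ=90°, α=210°
  cosα=-0.8660 sinα=-0.5000 | (5,3) | tMaxX 0.4272 tMaxY 1.2800 | tΔX 1.1547 tΔY 2.0000
    t=0.4272 [x] (4,3) — stop
  → r_3 = 0.4272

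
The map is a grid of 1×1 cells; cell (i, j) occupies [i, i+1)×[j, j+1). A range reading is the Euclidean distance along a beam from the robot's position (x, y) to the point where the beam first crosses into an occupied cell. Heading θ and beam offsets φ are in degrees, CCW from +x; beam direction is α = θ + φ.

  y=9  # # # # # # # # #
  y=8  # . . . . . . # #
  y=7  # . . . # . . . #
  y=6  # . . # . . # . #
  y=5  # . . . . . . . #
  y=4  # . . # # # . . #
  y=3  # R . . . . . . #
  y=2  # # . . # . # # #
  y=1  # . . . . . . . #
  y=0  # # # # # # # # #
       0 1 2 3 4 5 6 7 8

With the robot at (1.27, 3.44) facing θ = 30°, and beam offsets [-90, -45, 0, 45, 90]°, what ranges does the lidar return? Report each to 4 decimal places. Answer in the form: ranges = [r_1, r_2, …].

beam 1: φ=-90°, α=300°
  dir = (cos 300°, sin 300°) = (0.5000, -0.8660); from cell (1,3)
  next x-line at t=1.4600, next y-line at t=0.5081; Δt_x=2.0000, Δt_y=1.1547
    y: enter (1,2) at t=0.5081 ← occupied
  → r_1 = 0.5081
beam 2: φ=-45°, α=345°
  dir = (cos 345°, sin 345°) = (0.9659, -0.2588); from cell (1,3)
  next x-line at t=0.7558, next y-line at t=1.7000; Δt_x=1.0353, Δt_y=3.8637
    x: enter (2,3) at t=0.7558
    y: enter (2,2) at t=1.7000
    x: enter (3,2) at t=1.7910
    x: enter (4,2) at t=2.8263 ← occupied
  → r_2 = 2.8263
beam 3: φ=0°, α=30°
  dir = (cos 30°, sin 30°) = (0.8660, 0.5000); from cell (1,3)
  next x-line at t=0.8429, next y-line at t=1.1200; Δt_x=1.1547, Δt_y=2.0000
    x: enter (2,3) at t=0.8429
    y: enter (2,4) at t=1.1200
    x: enter (3,4) at t=1.9976 ← occupied
  → r_3 = 1.9976
beam 4: φ=45°, α=75°
  dir = (cos 75°, sin 75°) = (0.2588, 0.9659); from cell (1,3)
  next x-line at t=2.8205, next y-line at t=0.5798; Δt_x=3.8637, Δt_y=1.0353
    y: enter (1,4) at t=0.5798
    y: enter (1,5) at t=1.6150
    y: enter (1,6) at t=2.6503
    x: enter (2,6) at t=2.8205
    y: enter (2,7) at t=3.6856
    y: enter (2,8) at t=4.7209
    y: enter (2,9) at t=5.7561 ← occupied
  → r_4 = 5.7561
beam 5: φ=90°, α=120°
  dir = (cos 120°, sin 120°) = (-0.5000, 0.8660); from cell (1,3)
  next x-line at t=0.5400, next y-line at t=0.6466; Δt_x=2.0000, Δt_y=1.1547
    x: enter (0,3) at t=0.5400 ← occupied
  → r_5 = 0.5400

ranges = [0.5081, 2.8263, 1.9976, 5.7561, 0.5400]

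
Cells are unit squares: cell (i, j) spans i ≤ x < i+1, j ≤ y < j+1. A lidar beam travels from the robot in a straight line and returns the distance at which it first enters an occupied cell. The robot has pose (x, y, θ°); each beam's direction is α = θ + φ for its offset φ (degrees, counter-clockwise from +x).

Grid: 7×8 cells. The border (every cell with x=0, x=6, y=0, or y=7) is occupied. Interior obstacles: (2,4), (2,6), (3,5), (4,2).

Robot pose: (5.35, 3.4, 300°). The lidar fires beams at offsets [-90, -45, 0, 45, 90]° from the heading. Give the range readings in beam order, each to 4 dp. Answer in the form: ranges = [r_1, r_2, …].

beam 1: φ=-90°, α=210°
  cosα=-0.8660 sinα=-0.5000 | (5,3) | tMaxX 0.4041 tMaxY 0.8000 | tΔX 1.1547 tΔY 2.0000
    t=0.4041 [x] (4,3)
    t=0.8000 [y] (4,2) — stop
  → r_1 = 0.8000
beam 2: φ=-45°, α=255°
  cosα=-0.2588 sinα=-0.9659 | (5,3) | tMaxX 1.3523 tMaxY 0.4141 | tΔX 3.8637 tΔY 1.0353
    t=0.4141 [y] (5,2)
    t=1.3523 [x] (4,2) — stop
  → r_2 = 1.3523
beam 3: φ=0°, α=300°
  cosα=0.5000 sinα=-0.8660 | (5,3) | tMaxX 1.3000 tMaxY 0.4619 | tΔX 2.0000 tΔY 1.1547
    t=0.4619 [y] (5,2)
    t=1.3000 [x] (6,2) — stop
  → r_3 = 1.3000
beam 4: φ=45°, α=345°
  cosα=0.9659 sinα=-0.2588 | (5,3) | tMaxX 0.6729 tMaxY 1.5455 | tΔX 1.0353 tΔY 3.8637
    t=0.6729 [x] (6,3) — stop
  → r_4 = 0.6729
beam 5: φ=90°, α=30°
  cosα=0.8660 sinα=0.5000 | (5,3) | tMaxX 0.7506 tMaxY 1.2000 | tΔX 1.1547 tΔY 2.0000
    t=0.7506 [x] (6,3) — stop
  → r_5 = 0.7506

ranges = [0.8000, 1.3523, 1.3000, 0.6729, 0.7506]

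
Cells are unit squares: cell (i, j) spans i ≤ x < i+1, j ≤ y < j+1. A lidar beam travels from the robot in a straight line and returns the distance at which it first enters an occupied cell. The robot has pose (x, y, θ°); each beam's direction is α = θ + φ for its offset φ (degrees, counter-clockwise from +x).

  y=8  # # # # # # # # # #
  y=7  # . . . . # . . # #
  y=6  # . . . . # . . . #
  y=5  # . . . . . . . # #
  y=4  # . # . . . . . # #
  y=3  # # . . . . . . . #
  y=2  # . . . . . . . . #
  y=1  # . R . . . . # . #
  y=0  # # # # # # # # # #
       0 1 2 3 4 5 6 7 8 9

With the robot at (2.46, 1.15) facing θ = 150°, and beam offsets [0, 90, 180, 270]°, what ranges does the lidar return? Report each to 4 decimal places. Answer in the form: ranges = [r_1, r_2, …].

beam 1: φ=0°, α=150°
  cosα=-0.8660 sinα=0.5000 | (2,1) | tMaxX 0.5312 tMaxY 1.7000 | tΔX 1.1547 tΔY 2.0000
    t=0.5312 [x] (1,1)
    t=1.6859 [x] (0,1) — stop
  → r_1 = 1.6859
beam 2: φ=90°, α=240°
  cosα=-0.5000 sinα=-0.8660 | (2,1) | tMaxX 0.9200 tMaxY 0.1732 | tΔX 2.0000 tΔY 1.1547
    t=0.1732 [y] (2,0) — stop
  → r_2 = 0.1732
beam 3: φ=180°, α=330°
  cosα=0.8660 sinα=-0.5000 | (2,1) | tMaxX 0.6235 tMaxY 0.3000 | tΔX 1.1547 tΔY 2.0000
    t=0.3000 [y] (2,0) — stop
  → r_3 = 0.3000
beam 4: φ=270°, α=60°
  cosα=0.5000 sinα=0.8660 | (2,1) | tMaxX 1.0800 tMaxY 0.9815 | tΔX 2.0000 tΔY 1.1547
    t=0.9815 [y] (2,2)
    t=1.0800 [x] (3,2)
    t=2.1362 [y] (3,3)
    t=3.0800 [x] (4,3)
    t=3.2909 [y] (4,4)
    t=4.4456 [y] (4,5)
    t=5.0800 [x] (5,5)
    t=5.6003 [y] (5,6) — stop
  → r_4 = 5.6003

ranges = [1.6859, 0.1732, 0.3000, 5.6003]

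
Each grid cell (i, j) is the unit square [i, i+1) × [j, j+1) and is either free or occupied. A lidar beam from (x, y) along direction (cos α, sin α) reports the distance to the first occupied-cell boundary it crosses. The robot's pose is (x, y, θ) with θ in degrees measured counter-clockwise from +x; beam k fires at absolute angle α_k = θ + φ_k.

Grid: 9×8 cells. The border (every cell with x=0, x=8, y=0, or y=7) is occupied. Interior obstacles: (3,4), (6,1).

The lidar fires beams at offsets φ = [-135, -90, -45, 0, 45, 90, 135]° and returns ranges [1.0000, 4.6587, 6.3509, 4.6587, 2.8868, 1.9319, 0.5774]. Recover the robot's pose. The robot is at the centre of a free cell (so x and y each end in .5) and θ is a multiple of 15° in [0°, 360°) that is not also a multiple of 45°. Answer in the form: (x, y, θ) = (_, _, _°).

Candidates: 40 free-cell centres × 16 headings = 640 poses. Raycast each; keep the one whose scan matches to 4 dp.
  (1.5, 6.5, 30°): beam 1 = 1.9319 ≠ 1.0000 ✗
  (3.5, 1.5, 120°): beam 1 = 1.9319 ≠ 1.0000 ✗
  (2.5, 3.5, 120°): beam 1 = 5.6940 ≠ 1.0000 ✗
  …
  (5.5, 6.5, 285°): r_1=1.0000, r_2=4.6587, r_3=6.3509, r_4=4.6587, r_5=2.8868, r_6=1.9319, r_7=0.5774 — all match ✓
No second candidate reproduces the full scan.

(x, y, θ) = (5.5, 6.5, 285°)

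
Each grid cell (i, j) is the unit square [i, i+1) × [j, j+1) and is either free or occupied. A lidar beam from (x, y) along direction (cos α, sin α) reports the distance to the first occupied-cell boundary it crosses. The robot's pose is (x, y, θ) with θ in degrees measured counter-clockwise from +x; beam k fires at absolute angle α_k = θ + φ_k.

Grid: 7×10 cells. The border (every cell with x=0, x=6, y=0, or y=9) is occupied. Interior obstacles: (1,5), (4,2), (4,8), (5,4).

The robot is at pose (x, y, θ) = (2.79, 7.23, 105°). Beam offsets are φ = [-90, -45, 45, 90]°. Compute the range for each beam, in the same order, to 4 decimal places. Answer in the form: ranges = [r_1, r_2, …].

beam 1: φ=-90°, α=15°
  dir = (cos 15°, sin 15°) = (0.9659, 0.2588); from cell (2,7)
  next x-line at t=0.2174, next y-line at t=2.9751; Δt_x=1.0353, Δt_y=3.8637
    x: enter (3,7) at t=0.2174
    x: enter (4,7) at t=1.2527
    x: enter (5,7) at t=2.2880
    y: enter (5,8) at t=2.9751
    x: enter (6,8) at t=3.3232 ← occupied
  → r_1 = 3.3232
beam 2: φ=-45°, α=60°
  dir = (cos 60°, sin 60°) = (0.5000, 0.8660); from cell (2,7)
  next x-line at t=0.4200, next y-line at t=0.8891; Δt_x=2.0000, Δt_y=1.1547
    x: enter (3,7) at t=0.4200
    y: enter (3,8) at t=0.8891
    y: enter (3,9) at t=2.0438 ← occupied
  → r_2 = 2.0438
beam 3: φ=45°, α=150°
  dir = (cos 150°, sin 150°) = (-0.8660, 0.5000); from cell (2,7)
  next x-line at t=0.9122, next y-line at t=1.5400; Δt_x=1.1547, Δt_y=2.0000
    x: enter (1,7) at t=0.9122
    y: enter (1,8) at t=1.5400
    x: enter (0,8) at t=2.0669 ← occupied
  → r_3 = 2.0669
beam 4: φ=90°, α=195°
  dir = (cos 195°, sin 195°) = (-0.9659, -0.2588); from cell (2,7)
  next x-line at t=0.8179, next y-line at t=0.8887; Δt_x=1.0353, Δt_y=3.8637
    x: enter (1,7) at t=0.8179
    y: enter (1,6) at t=0.8887
    x: enter (0,6) at t=1.8531 ← occupied
  → r_4 = 1.8531

ranges = [3.3232, 2.0438, 2.0669, 1.8531]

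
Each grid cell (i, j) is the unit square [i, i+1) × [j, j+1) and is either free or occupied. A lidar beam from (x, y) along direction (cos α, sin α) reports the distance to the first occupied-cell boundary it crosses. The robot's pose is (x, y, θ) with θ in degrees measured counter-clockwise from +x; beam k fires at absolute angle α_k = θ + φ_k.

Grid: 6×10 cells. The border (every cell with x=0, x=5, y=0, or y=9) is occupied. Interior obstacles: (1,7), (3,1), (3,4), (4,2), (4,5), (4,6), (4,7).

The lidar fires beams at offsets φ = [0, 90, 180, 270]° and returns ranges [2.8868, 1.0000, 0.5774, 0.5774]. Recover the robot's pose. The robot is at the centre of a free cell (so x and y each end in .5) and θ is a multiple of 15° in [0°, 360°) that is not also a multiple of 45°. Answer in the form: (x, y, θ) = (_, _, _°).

(x, y, θ) = (1.5, 1.5, 30°)

Enumerate (i+0.5, j+0.5, θ) over the 25 free cells and 16 admissible headings. For each, cast all 4 beams and compare to the given ranges.
  (1.5, 1.5, 330°): beam 1 = 1.0000 ≠ 2.8868 ✗
  (1.5, 4.5, 195°): beam 1 = 0.5176 ≠ 2.8868 ✗
  (2.5, 8.5, 30°): beam 1 = 1.0000 ≠ 2.8868 ✗
  …
  (1.5, 1.5, 30°): r_1=2.8868, r_2=1.0000, r_3=0.5774, r_4=0.5774 — all match ✓
Only this pose fits every beam.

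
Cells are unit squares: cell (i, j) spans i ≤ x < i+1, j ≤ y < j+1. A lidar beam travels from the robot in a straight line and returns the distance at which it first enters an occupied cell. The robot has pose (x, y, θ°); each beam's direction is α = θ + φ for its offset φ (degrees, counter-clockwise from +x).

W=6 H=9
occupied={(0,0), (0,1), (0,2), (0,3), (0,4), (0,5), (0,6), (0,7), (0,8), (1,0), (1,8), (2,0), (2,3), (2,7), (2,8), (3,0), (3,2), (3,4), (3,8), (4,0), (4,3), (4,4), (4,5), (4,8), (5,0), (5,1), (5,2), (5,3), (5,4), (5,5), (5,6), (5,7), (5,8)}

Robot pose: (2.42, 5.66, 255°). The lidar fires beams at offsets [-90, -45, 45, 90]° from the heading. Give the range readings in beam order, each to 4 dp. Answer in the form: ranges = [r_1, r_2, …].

beam 1: φ=-90°, α=165°
  d=(-0.9659,0.2588)  start (2,5)  tX=0.4348 tY=1.3137  stride 1/|dx|=1.0353 1/|dy|=3.8637
    cross x-line → (1,5), t=0.4348
    cross y-line → (1,6), t=1.3137
    cross x-line → (0,6), t=1.4701 (wall)
  → r_1 = 1.4701
beam 2: φ=-45°, α=210°
  d=(-0.8660,-0.5000)  start (2,5)  tX=0.4850 tY=1.3200  stride 1/|dx|=1.1547 1/|dy|=2.0000
    cross x-line → (1,5), t=0.4850
    cross y-line → (1,4), t=1.3200
    cross x-line → (0,4), t=1.6397 (wall)
  → r_2 = 1.6397
beam 3: φ=45°, α=300°
  d=(0.5000,-0.8660)  start (2,5)  tX=1.1600 tY=0.7621  stride 1/|dx|=2.0000 1/|dy|=1.1547
    cross y-line → (2,4), t=0.7621
    cross x-line → (3,4), t=1.1600 (wall)
  → r_3 = 1.1600
beam 4: φ=90°, α=345°
  d=(0.9659,-0.2588)  start (2,5)  tX=0.6005 tY=2.5500  stride 1/|dx|=1.0353 1/|dy|=3.8637
    cross x-line → (3,5), t=0.6005
    cross x-line → (4,5), t=1.6357 (wall)
  → r_4 = 1.6357

ranges = [1.4701, 1.6397, 1.1600, 1.6357]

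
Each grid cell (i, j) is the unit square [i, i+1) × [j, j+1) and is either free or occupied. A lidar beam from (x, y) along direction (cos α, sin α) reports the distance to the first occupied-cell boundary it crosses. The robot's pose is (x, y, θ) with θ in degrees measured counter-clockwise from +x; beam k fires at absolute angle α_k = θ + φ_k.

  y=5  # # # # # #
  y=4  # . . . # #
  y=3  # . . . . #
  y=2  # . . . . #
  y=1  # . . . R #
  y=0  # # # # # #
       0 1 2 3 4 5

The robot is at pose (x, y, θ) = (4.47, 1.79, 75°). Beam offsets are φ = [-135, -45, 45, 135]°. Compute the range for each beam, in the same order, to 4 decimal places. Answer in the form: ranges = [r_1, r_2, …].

beam 1: φ=-135°, α=300°
  direction (0.5000, -0.8660); cell (4,1); t to first gridline: x 1.0600, y 0.9122 (then +2.0000 / +1.1547)
    (4,0) via y @ 0.9122  # hit
  → r_1 = 0.9122
beam 2: φ=-45°, α=30°
  direction (0.8660, 0.5000); cell (4,1); t to first gridline: x 0.6120, y 0.4200 (then +1.1547 / +2.0000)
    (4,2) via y @ 0.4200
    (5,2) via x @ 0.6120  # hit
  → r_2 = 0.6120
beam 3: φ=45°, α=120°
  direction (-0.5000, 0.8660); cell (4,1); t to first gridline: x 0.9400, y 0.2425 (then +2.0000 / +1.1547)
    (4,2) via y @ 0.2425
    (3,2) via x @ 0.9400
    (3,3) via y @ 1.3972
    (3,4) via y @ 2.5519
    (2,4) via x @ 2.9400
    (2,5) via y @ 3.7066  # hit
  → r_3 = 3.7066
beam 4: φ=135°, α=210°
  direction (-0.8660, -0.5000); cell (4,1); t to first gridline: x 0.5427, y 1.5800 (then +1.1547 / +2.0000)
    (3,1) via x @ 0.5427
    (3,0) via y @ 1.5800  # hit
  → r_4 = 1.5800

ranges = [0.9122, 0.6120, 3.7066, 1.5800]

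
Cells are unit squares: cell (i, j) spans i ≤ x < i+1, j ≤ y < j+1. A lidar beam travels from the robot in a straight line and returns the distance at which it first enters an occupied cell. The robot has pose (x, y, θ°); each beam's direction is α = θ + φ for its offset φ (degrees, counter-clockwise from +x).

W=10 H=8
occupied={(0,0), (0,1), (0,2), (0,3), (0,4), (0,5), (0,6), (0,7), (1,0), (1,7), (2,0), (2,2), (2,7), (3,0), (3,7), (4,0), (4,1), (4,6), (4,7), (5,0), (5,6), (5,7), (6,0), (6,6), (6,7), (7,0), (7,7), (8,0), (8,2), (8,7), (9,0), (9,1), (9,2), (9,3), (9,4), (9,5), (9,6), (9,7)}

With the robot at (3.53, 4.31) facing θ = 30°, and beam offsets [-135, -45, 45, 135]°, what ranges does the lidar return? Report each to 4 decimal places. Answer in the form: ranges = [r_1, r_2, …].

ranges = [2.0478, 5.0615, 1.8159, 2.6192]

beam 1: φ=-135°, α=255°
  dir = (cos 255°, sin 255°) = (-0.2588, -0.9659); from cell (3,4)
  next x-line at t=2.0478, next y-line at t=0.3209; Δt_x=3.8637, Δt_y=1.0353
    y: enter (3,3) at t=0.3209
    y: enter (3,2) at t=1.3562
    x: enter (2,2) at t=2.0478 ← occupied
  → r_1 = 2.0478
beam 2: φ=-45°, α=345°
  dir = (cos 345°, sin 345°) = (0.9659, -0.2588); from cell (3,4)
  next x-line at t=0.4866, next y-line at t=1.1977; Δt_x=1.0353, Δt_y=3.8637
    x: enter (4,4) at t=0.4866
    y: enter (4,3) at t=1.1977
    x: enter (5,3) at t=1.5219
    x: enter (6,3) at t=2.5571
    x: enter (7,3) at t=3.5924
    x: enter (8,3) at t=4.6277
    y: enter (8,2) at t=5.0615 ← occupied
  → r_2 = 5.0615
beam 3: φ=45°, α=75°
  dir = (cos 75°, sin 75°) = (0.2588, 0.9659); from cell (3,4)
  next x-line at t=1.8159, next y-line at t=0.7143; Δt_x=3.8637, Δt_y=1.0353
    y: enter (3,5) at t=0.7143
    y: enter (3,6) at t=1.7496
    x: enter (4,6) at t=1.8159 ← occupied
  → r_3 = 1.8159
beam 4: φ=135°, α=165°
  dir = (cos 165°, sin 165°) = (-0.9659, 0.2588); from cell (3,4)
  next x-line at t=0.5487, next y-line at t=2.6660; Δt_x=1.0353, Δt_y=3.8637
    x: enter (2,4) at t=0.5487
    x: enter (1,4) at t=1.5840
    x: enter (0,4) at t=2.6192 ← occupied
  → r_4 = 2.6192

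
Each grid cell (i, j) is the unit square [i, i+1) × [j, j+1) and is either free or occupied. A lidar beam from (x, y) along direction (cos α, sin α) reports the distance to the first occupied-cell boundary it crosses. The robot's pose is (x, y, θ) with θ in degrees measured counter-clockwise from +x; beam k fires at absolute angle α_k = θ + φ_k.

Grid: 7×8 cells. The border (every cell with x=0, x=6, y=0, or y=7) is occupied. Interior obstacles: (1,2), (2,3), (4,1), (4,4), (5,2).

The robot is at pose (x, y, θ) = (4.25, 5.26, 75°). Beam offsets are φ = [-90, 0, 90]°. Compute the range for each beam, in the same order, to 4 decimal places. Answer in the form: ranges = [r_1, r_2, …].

ranges = [1.8117, 1.8014, 3.3646]

beam 1: φ=-90°, α=345°
  d=(0.9659,-0.2588)  start (4,5)  tX=0.7765 tY=1.0046  stride 1/|dx|=1.0353 1/|dy|=3.8637
    cross x-line → (5,5), t=0.7765
    cross y-line → (5,4), t=1.0046
    cross x-line → (6,4), t=1.8117 (wall)
  → r_1 = 1.8117
beam 2: φ=0°, α=75°
  d=(0.2588,0.9659)  start (4,5)  tX=2.8978 tY=0.7661  stride 1/|dx|=3.8637 1/|dy|=1.0353
    cross y-line → (4,6), t=0.7661
    cross y-line → (4,7), t=1.8014 (wall)
  → r_2 = 1.8014
beam 3: φ=90°, α=165°
  d=(-0.9659,0.2588)  start (4,5)  tX=0.2588 tY=2.8591  stride 1/|dx|=1.0353 1/|dy|=3.8637
    cross x-line → (3,5), t=0.2588
    cross x-line → (2,5), t=1.2941
    cross x-line → (1,5), t=2.3294
    cross y-line → (1,6), t=2.8591
    cross x-line → (0,6), t=3.3646 (wall)
  → r_3 = 3.3646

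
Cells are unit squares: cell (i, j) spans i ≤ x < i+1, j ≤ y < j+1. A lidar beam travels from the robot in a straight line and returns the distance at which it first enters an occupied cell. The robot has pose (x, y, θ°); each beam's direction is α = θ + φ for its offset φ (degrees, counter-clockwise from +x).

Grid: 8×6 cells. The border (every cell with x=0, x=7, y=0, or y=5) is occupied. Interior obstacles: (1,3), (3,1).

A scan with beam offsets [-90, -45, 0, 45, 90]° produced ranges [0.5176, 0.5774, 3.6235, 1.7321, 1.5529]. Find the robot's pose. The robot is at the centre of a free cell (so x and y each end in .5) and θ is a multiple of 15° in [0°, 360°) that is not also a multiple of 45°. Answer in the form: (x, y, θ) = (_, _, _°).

(x, y, θ) = (2.5, 1.5, 75°)

Candidates: 22 free-cell centres × 16 headings = 352 poses. Raycast each; keep the one whose scan matches to 4 dp.
  (3.5, 3.5, 330°): beam 1 = 2.8868 ≠ 0.5176 ✗
  (1.5, 1.5, 255°): beam 3 = 0.5176 ≠ 3.6235 ✗
  (6.5, 2.5, 285°): beam 1 = 2.5882 ≠ 0.5176 ✗
  (2.5, 4.5, 240°): beam 1 = 1.0000 ≠ 0.5176 ✗
  …
  (2.5, 1.5, 75°): r_1=0.5176, r_2=0.5774, r_3=3.6235, r_4=1.7321, r_5=1.5529 — all match ✓
Only this pose fits every beam.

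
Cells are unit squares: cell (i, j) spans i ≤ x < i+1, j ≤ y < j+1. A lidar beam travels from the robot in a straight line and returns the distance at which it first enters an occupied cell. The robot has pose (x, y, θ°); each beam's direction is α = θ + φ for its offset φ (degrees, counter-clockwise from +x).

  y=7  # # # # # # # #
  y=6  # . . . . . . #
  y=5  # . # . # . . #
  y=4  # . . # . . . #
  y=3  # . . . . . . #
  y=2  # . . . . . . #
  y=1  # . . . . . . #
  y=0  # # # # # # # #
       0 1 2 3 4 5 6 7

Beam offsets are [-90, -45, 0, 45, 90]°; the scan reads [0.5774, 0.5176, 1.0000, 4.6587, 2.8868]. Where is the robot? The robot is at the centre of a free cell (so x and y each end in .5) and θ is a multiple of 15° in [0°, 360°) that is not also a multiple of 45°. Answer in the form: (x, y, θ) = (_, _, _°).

(x, y, θ) = (2.5, 1.5, 330°)

Enumerate (i+0.5, j+0.5, θ) over the 33 free cells and 16 admissible headings. For each, cast all 5 beams and compare to the given ranges.
  (2.5, 6.5, 105°): beam 1 = 1.9319 ≠ 0.5774 ✗
  (5.5, 4.5, 285°): beam 1 = 1.5529 ≠ 0.5774 ✗
  (1.5, 2.5, 150°): beam 1 = 2.8868 ≠ 0.5774 ✗
  …
  (2.5, 1.5, 330°): r_1=0.5774, r_2=0.5176, r_3=1.0000, r_4=4.6587, r_5=2.8868 — all match ✓
Only this pose fits every beam.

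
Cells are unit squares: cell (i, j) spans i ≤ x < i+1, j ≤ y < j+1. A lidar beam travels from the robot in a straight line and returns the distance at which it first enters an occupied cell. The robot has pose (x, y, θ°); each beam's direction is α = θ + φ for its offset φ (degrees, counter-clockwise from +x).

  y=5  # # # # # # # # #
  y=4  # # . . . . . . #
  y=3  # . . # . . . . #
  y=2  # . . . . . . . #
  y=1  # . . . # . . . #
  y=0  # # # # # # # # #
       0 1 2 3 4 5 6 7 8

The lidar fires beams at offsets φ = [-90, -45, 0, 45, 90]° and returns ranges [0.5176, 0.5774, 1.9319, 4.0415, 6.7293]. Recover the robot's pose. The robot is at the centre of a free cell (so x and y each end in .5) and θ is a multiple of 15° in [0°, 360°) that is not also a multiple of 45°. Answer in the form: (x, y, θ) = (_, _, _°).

Candidates: 25 free-cell centres × 16 headings = 400 poses. Raycast each; keep the one whose scan matches to 4 dp.
  (2.5, 4.5, 240°): beam 1 = 0.5774 ≠ 0.5176 ✗
  (7.5, 3.5, 165°): beam 1 = 1.5529 ≠ 0.5176 ✗
  (2.5, 2.5, 30°): beam 1 = 1.7321 ≠ 0.5176 ✗
  (2.5, 4.5, 60°): beam 1 = 1.0000 ≠ 0.5176 ✗
  …
  (7.5, 1.5, 75°): r_1=0.5176, r_2=0.5774, r_3=1.9319, r_4=4.0415, r_5=6.7293 — all match ✓
No second candidate reproduces the full scan.

(x, y, θ) = (7.5, 1.5, 75°)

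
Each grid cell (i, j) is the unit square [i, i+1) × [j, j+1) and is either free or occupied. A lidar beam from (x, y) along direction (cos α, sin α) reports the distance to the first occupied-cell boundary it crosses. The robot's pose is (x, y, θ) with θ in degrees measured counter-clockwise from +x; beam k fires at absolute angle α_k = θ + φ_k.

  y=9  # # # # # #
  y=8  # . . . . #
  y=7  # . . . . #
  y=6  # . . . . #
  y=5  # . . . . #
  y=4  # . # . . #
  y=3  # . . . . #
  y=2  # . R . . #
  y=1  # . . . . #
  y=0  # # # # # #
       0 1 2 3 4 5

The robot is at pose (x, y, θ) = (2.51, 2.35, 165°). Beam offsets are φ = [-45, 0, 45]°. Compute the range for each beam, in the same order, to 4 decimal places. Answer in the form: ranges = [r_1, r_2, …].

ranges = [3.0200, 1.5633, 1.7436]

beam 1: φ=-45°, α=120°
  cosα=-0.5000 sinα=0.8660 | (2,2) | tMaxX 1.0200 tMaxY 0.7506 | tΔX 2.0000 tΔY 1.1547
    t=0.7506 [y] (2,3)
    t=1.0200 [x] (1,3)
    t=1.9053 [y] (1,4)
    t=3.0200 [x] (0,4) — stop
  → r_1 = 3.0200
beam 2: φ=0°, α=165°
  cosα=-0.9659 sinα=0.2588 | (2,2) | tMaxX 0.5280 tMaxY 2.5114 | tΔX 1.0353 tΔY 3.8637
    t=0.5280 [x] (1,2)
    t=1.5633 [x] (0,2) — stop
  → r_2 = 1.5633
beam 3: φ=45°, α=210°
  cosα=-0.8660 sinα=-0.5000 | (2,2) | tMaxX 0.5889 tMaxY 0.7000 | tΔX 1.1547 tΔY 2.0000
    t=0.5889 [x] (1,2)
    t=0.7000 [y] (1,1)
    t=1.7436 [x] (0,1) — stop
  → r_3 = 1.7436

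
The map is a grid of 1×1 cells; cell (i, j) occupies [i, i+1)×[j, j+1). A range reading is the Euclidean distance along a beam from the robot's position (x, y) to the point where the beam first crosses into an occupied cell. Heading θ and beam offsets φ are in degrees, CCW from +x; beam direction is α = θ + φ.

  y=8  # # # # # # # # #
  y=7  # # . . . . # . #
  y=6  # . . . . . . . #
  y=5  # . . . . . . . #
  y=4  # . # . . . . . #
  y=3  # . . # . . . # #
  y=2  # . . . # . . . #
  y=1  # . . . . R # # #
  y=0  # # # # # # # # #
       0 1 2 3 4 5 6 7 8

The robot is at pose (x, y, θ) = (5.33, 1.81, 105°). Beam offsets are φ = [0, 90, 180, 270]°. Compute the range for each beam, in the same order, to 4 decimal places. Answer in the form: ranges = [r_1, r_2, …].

ranges = [6.4084, 3.1296, 0.8386, 0.6936]

beam 1: φ=0°, α=105°
  dir = (cos 105°, sin 105°) = (-0.2588, 0.9659); from cell (5,1)
  next x-line at t=1.2750, next y-line at t=0.1967; Δt_x=3.8637, Δt_y=1.0353
    y: enter (5,2) at t=0.1967
    y: enter (5,3) at t=1.2320
    x: enter (4,3) at t=1.2750
    y: enter (4,4) at t=2.2673
    y: enter (4,5) at t=3.3025
    y: enter (4,6) at t=4.3378
    x: enter (3,6) at t=5.1387
    y: enter (3,7) at t=5.3731
    y: enter (3,8) at t=6.4084 ← occupied
  → r_1 = 6.4084
beam 2: φ=90°, α=195°
  dir = (cos 195°, sin 195°) = (-0.9659, -0.2588); from cell (5,1)
  next x-line at t=0.3416, next y-line at t=3.1296; Δt_x=1.0353, Δt_y=3.8637
    x: enter (4,1) at t=0.3416
    x: enter (3,1) at t=1.3769
    x: enter (2,1) at t=2.4122
    y: enter (2,0) at t=3.1296 ← occupied
  → r_2 = 3.1296
beam 3: φ=180°, α=285°
  dir = (cos 285°, sin 285°) = (0.2588, -0.9659); from cell (5,1)
  next x-line at t=2.5887, next y-line at t=0.8386; Δt_x=3.8637, Δt_y=1.0353
    y: enter (5,0) at t=0.8386 ← occupied
  → r_3 = 0.8386
beam 4: φ=270°, α=15°
  dir = (cos 15°, sin 15°) = (0.9659, 0.2588); from cell (5,1)
  next x-line at t=0.6936, next y-line at t=0.7341; Δt_x=1.0353, Δt_y=3.8637
    x: enter (6,1) at t=0.6936 ← occupied
  → r_4 = 0.6936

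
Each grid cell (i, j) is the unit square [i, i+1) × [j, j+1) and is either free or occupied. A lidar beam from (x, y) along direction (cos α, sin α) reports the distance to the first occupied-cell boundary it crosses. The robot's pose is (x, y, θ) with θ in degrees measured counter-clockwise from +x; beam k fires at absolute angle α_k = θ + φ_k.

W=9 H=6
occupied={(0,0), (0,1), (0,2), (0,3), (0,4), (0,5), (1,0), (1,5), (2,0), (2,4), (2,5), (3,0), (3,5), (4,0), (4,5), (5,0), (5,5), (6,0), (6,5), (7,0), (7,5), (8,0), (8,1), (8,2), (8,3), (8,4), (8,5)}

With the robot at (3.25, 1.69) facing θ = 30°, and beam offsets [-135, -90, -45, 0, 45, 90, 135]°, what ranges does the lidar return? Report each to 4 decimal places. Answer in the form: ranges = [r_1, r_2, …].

beam 1: φ=-135°, α=255°
  d=(-0.2588,-0.9659)  start (3,1)  tX=0.9659 tY=0.7143  stride 1/|dx|=3.8637 1/|dy|=1.0353
    cross y-line → (3,0), t=0.7143 (wall)
  → r_1 = 0.7143
beam 2: φ=-90°, α=300°
  d=(0.5000,-0.8660)  start (3,1)  tX=1.5000 tY=0.7967  stride 1/|dx|=2.0000 1/|dy|=1.1547
    cross y-line → (3,0), t=0.7967 (wall)
  → r_2 = 0.7967
beam 3: φ=-45°, α=345°
  d=(0.9659,-0.2588)  start (3,1)  tX=0.7765 tY=2.6660  stride 1/|dx|=1.0353 1/|dy|=3.8637
    cross x-line → (4,1), t=0.7765
    cross x-line → (5,1), t=1.8117
    cross y-line → (5,0), t=2.6660 (wall)
  → r_3 = 2.6660
beam 4: φ=0°, α=30°
  d=(0.8660,0.5000)  start (3,1)  tX=0.8660 tY=0.6200  stride 1/|dx|=1.1547 1/|dy|=2.0000
    cross y-line → (3,2), t=0.6200
    cross x-line → (4,2), t=0.8660
    cross x-line → (5,2), t=2.0207
    cross y-line → (5,3), t=2.6200
    cross x-line → (6,3), t=3.1754
    cross x-line → (7,3), t=4.3301
    cross y-line → (7,4), t=4.6200
    cross x-line → (8,4), t=5.4848 (wall)
  → r_4 = 5.4848
beam 5: φ=45°, α=75°
  d=(0.2588,0.9659)  start (3,1)  tX=2.8978 tY=0.3209  stride 1/|dx|=3.8637 1/|dy|=1.0353
    cross y-line → (3,2), t=0.3209
    cross y-line → (3,3), t=1.3562
    cross y-line → (3,4), t=2.3915
    cross x-line → (4,4), t=2.8978
    cross y-line → (4,5), t=3.4268 (wall)
  → r_5 = 3.4268
beam 6: φ=90°, α=120°
  d=(-0.5000,0.8660)  start (3,1)  tX=0.5000 tY=0.3580  stride 1/|dx|=2.0000 1/|dy|=1.1547
    cross y-line → (3,2), t=0.3580
    cross x-line → (2,2), t=0.5000
    cross y-line → (2,3), t=1.5127
    cross x-line → (1,3), t=2.5000
    cross y-line → (1,4), t=2.6674
    cross y-line → (1,5), t=3.8221 (wall)
  → r_6 = 3.8221
beam 7: φ=135°, α=165°
  d=(-0.9659,0.2588)  start (3,1)  tX=0.2588 tY=1.1977  stride 1/|dx|=1.0353 1/|dy|=3.8637
    cross x-line → (2,1), t=0.2588
    cross y-line → (2,2), t=1.1977
    cross x-line → (1,2), t=1.2941
    cross x-line → (0,2), t=2.3294 (wall)
  → r_7 = 2.3294

ranges = [0.7143, 0.7967, 2.6660, 5.4848, 3.4268, 3.8221, 2.3294]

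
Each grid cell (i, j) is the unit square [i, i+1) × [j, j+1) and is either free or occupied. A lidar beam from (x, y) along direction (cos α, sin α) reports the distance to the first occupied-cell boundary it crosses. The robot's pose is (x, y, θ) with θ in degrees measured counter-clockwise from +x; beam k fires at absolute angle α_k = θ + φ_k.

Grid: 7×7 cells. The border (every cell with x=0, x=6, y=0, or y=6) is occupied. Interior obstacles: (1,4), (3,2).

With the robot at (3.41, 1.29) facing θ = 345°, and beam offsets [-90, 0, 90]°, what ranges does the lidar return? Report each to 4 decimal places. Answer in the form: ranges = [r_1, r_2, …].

ranges = [0.3002, 1.1205, 0.7350]

beam 1: φ=-90°, α=255°
  d=(-0.2588,-0.9659)  start (3,1)  tX=1.5841 tY=0.3002  stride 1/|dx|=3.8637 1/|dy|=1.0353
    cross y-line → (3,0), t=0.3002 (wall)
  → r_1 = 0.3002
beam 2: φ=0°, α=345°
  d=(0.9659,-0.2588)  start (3,1)  tX=0.6108 tY=1.1205  stride 1/|dx|=1.0353 1/|dy|=3.8637
    cross x-line → (4,1), t=0.6108
    cross y-line → (4,0), t=1.1205 (wall)
  → r_2 = 1.1205
beam 3: φ=90°, α=75°
  d=(0.2588,0.9659)  start (3,1)  tX=2.2796 tY=0.7350  stride 1/|dx|=3.8637 1/|dy|=1.0353
    cross y-line → (3,2), t=0.7350 (wall)
  → r_3 = 0.7350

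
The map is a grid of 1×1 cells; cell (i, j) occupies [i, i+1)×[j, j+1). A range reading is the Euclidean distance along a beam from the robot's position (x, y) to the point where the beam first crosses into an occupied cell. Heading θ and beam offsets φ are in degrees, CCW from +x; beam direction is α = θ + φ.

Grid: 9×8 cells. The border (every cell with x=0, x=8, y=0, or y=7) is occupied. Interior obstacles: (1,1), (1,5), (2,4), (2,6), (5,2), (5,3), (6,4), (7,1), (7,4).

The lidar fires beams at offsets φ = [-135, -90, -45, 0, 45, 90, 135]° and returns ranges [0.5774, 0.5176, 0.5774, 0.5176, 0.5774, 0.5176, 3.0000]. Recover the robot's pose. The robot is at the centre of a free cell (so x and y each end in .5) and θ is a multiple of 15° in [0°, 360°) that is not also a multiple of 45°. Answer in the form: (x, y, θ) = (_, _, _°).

(x, y, θ) = (2.5, 5.5, 195°)

Candidates: 33 free-cell centres × 16 headings = 528 poses. Raycast each; keep the one whose scan matches to 4 dp.
  (4.5, 2.5, 240°): beam 1 = 4.6587 ≠ 0.5774 ✗
  (4.5, 1.5, 105°): beam 1 = 1.0000 ≠ 0.5774 ✗
  (1.5, 2.5, 195°): beam 1 = 1.7321 ≠ 0.5774 ✗
  (2.5, 5.5, 15°): beam 3 = 3.0000 ≠ 0.5774 ✗
  (6.5, 5.5, 60°): beam 1 = 0.5176 ≠ 0.5774 ✗
  …
  (2.5, 5.5, 195°): r_1=0.5774, r_2=0.5176, r_3=0.5774, r_4=0.5176, r_5=0.5774, r_6=0.5176, r_7=3.0000 — all match ✓
Only this pose fits every beam.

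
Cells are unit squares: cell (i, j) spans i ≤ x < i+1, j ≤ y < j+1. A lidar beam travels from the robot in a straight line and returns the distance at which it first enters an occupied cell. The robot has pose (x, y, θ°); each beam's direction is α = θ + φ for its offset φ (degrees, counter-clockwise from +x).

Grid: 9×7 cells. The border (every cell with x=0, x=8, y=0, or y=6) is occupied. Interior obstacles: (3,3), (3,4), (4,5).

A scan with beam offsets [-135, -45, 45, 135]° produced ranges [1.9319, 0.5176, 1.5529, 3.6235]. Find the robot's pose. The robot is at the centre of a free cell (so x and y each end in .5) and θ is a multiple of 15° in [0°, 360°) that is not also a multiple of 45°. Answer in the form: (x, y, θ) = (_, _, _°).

(x, y, θ) = (7.5, 4.5, 60°)

Enumerate (i+0.5, j+0.5, θ) over the 32 free cells and 16 admissible headings. For each, cast all 4 beams and compare to the given ranges.
  (6.5, 1.5, 150°): beam 1 = 1.5529 ≠ 1.9319 ✗
  (6.5, 1.5, 345°): beam 1 = 1.0000 ≠ 1.9319 ✗
  (1.5, 1.5, 210°): beam 1 = 4.6587 ≠ 1.9319 ✗
  (3.5, 5.5, 105°): beam 1 = 0.5774 ≠ 1.9319 ✗
  …
  (7.5, 4.5, 60°): r_1=1.9319, r_2=0.5176, r_3=1.5529, r_4=3.6235 — all match ✓
Unique over the lattice → pose = (7.5, 4.5, 60°).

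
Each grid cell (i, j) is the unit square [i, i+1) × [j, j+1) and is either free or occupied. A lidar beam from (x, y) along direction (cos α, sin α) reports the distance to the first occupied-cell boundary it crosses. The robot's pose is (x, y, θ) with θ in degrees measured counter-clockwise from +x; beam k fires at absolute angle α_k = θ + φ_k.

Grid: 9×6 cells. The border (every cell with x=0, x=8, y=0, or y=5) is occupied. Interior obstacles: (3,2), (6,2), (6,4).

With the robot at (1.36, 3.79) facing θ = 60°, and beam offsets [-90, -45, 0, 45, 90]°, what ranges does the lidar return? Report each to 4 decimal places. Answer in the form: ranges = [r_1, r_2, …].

ranges = [1.8937, 4.6751, 1.3972, 1.2527, 0.4157]

beam 1: φ=-90°, α=330°
  d=(0.8660,-0.5000)  start (1,3)  tX=0.7390 tY=1.5800  stride 1/|dx|=1.1547 1/|dy|=2.0000
    cross x-line → (2,3), t=0.7390
    cross y-line → (2,2), t=1.5800
    cross x-line → (3,2), t=1.8937 (wall)
  → r_1 = 1.8937
beam 2: φ=-45°, α=15°
  d=(0.9659,0.2588)  start (1,3)  tX=0.6626 tY=0.8114  stride 1/|dx|=1.0353 1/|dy|=3.8637
    cross x-line → (2,3), t=0.6626
    cross y-line → (2,4), t=0.8114
    cross x-line → (3,4), t=1.6979
    cross x-line → (4,4), t=2.7331
    cross x-line → (5,4), t=3.7684
    cross y-line → (5,5), t=4.6751 (wall)
  → r_2 = 4.6751
beam 3: φ=0°, α=60°
  d=(0.5000,0.8660)  start (1,3)  tX=1.2800 tY=0.2425  stride 1/|dx|=2.0000 1/|dy|=1.1547
    cross y-line → (1,4), t=0.2425
    cross x-line → (2,4), t=1.2800
    cross y-line → (2,5), t=1.3972 (wall)
  → r_3 = 1.3972
beam 4: φ=45°, α=105°
  d=(-0.2588,0.9659)  start (1,3)  tX=1.3909 tY=0.2174  stride 1/|dx|=3.8637 1/|dy|=1.0353
    cross y-line → (1,4), t=0.2174
    cross y-line → (1,5), t=1.2527 (wall)
  → r_4 = 1.2527
beam 5: φ=90°, α=150°
  d=(-0.8660,0.5000)  start (1,3)  tX=0.4157 tY=0.4200  stride 1/|dx|=1.1547 1/|dy|=2.0000
    cross x-line → (0,3), t=0.4157 (wall)
  → r_5 = 0.4157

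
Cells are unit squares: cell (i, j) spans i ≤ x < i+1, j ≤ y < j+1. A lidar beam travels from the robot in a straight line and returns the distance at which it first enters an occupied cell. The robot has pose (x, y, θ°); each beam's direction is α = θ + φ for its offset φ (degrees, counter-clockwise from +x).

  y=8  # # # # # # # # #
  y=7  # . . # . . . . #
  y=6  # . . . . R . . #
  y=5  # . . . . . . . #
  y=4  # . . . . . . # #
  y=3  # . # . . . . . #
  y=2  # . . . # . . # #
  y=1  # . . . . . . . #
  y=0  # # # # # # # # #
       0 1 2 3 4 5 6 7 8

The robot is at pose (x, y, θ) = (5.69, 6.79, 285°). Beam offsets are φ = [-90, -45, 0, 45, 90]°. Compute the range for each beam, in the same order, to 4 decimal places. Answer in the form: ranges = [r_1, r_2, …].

beam 1: φ=-90°, α=195°
  d=(-0.9659,-0.2588)  start (5,6)  tX=0.7143 tY=3.0523  stride 1/|dx|=1.0353 1/|dy|=3.8637
    cross x-line → (4,6), t=0.7143
    cross x-line → (3,6), t=1.7496
    cross x-line → (2,6), t=2.7849
    cross y-line → (2,5), t=3.0523
    cross x-line → (1,5), t=3.8202
    cross x-line → (0,5), t=4.8554 (wall)
  → r_1 = 4.8554
beam 2: φ=-45°, α=240°
  d=(-0.5000,-0.8660)  start (5,6)  tX=1.3800 tY=0.9122  stride 1/|dx|=2.0000 1/|dy|=1.1547
    cross y-line → (5,5), t=0.9122
    cross x-line → (4,5), t=1.3800
    cross y-line → (4,4), t=2.0669
    cross y-line → (4,3), t=3.2216
    cross x-line → (3,3), t=3.3800
    cross y-line → (3,2), t=4.3763
    cross x-line → (2,2), t=5.3800
    cross y-line → (2,1), t=5.5310
    cross y-line → (2,0), t=6.6857 (wall)
  → r_2 = 6.6857
beam 3: φ=0°, α=285°
  d=(0.2588,-0.9659)  start (5,6)  tX=1.1977 tY=0.8179  stride 1/|dx|=3.8637 1/|dy|=1.0353
    cross y-line → (5,5), t=0.8179
    cross x-line → (6,5), t=1.1977
    cross y-line → (6,4), t=1.8531
    cross y-line → (6,3), t=2.8884
    cross y-line → (6,2), t=3.9237
    cross y-line → (6,1), t=4.9590
    cross x-line → (7,1), t=5.0615
    cross y-line → (7,0), t=5.9942 (wall)
  → r_3 = 5.9942
beam 4: φ=45°, α=330°
  d=(0.8660,-0.5000)  start (5,6)  tX=0.3580 tY=1.5800  stride 1/|dx|=1.1547 1/|dy|=2.0000
    cross x-line → (6,6), t=0.3580
    cross x-line → (7,6), t=1.5127
    cross y-line → (7,5), t=1.5800
    cross x-line → (8,5), t=2.6674 (wall)
  → r_4 = 2.6674
beam 5: φ=90°, α=15°
  d=(0.9659,0.2588)  start (5,6)  tX=0.3209 tY=0.8114  stride 1/|dx|=1.0353 1/|dy|=3.8637
    cross x-line → (6,6), t=0.3209
    cross y-line → (6,7), t=0.8114
    cross x-line → (7,7), t=1.3562
    cross x-line → (8,7), t=2.3915 (wall)
  → r_5 = 2.3915

ranges = [4.8554, 6.6857, 5.9942, 2.6674, 2.3915]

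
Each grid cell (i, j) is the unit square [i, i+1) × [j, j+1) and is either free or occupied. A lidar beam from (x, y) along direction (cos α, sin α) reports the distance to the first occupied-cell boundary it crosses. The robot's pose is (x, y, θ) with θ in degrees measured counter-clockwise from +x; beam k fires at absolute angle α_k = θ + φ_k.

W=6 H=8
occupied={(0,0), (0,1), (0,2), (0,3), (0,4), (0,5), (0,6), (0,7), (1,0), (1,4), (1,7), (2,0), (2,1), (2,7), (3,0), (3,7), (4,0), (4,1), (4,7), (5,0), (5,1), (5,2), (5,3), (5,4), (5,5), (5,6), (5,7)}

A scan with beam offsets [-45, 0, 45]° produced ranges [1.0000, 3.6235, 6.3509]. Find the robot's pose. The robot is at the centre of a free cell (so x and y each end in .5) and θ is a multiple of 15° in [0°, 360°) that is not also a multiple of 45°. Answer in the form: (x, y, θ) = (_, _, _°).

(x, y, θ) = (4.5, 6.5, 195°)

Enumerate (i+0.5, j+0.5, θ) over the 21 free cells and 16 admissible headings. For each, cast all 3 beams and compare to the given ranges.
  (4.5, 2.5, 15°): beam 1 = 0.5774 ≠ 1.0000 ✗
  (1.5, 5.5, 60°): beam 1 = 3.6235 ≠ 1.0000 ✗
  (4.5, 4.5, 75°): beam 1 = 0.5774 ≠ 1.0000 ✗
  …
  (4.5, 6.5, 195°): r_1=1.0000, r_2=3.6235, r_3=6.3509 — all match ✓
No second candidate reproduces the full scan.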